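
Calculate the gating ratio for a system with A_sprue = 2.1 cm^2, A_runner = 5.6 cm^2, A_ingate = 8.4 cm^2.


Sprue:Runner:Ingate = 1 : 5.6/2.1 : 8.4/2.1 = 1:2.67:4.00

Answer: 1:2.67:4.00


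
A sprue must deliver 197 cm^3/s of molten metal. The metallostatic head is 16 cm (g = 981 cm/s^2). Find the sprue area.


Formula: v = sqrt(2*g*h), A = Q/v
Velocity: v = sqrt(2 * 981 * 16) = sqrt(31392) = 177.1779 cm/s
Sprue area: A = Q / v = 197 / 177.1779 = 1.1119 cm^2

Answer: 1.1119 cm^2


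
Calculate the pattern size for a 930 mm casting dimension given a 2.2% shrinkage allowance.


Formula: L_pattern = L_casting * (1 + shrinkage_rate/100)
Shrinkage factor = 1 + 2.2/100 = 1.022
L_pattern = 930 mm * 1.022 = 950.4600 mm


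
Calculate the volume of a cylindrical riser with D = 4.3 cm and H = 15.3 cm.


Formula: V = pi * (D/2)^2 * H  (cylinder volume)
Radius = D/2 = 4.3/2 = 2.15 cm
V = pi * 2.15^2 * 15.3 = 222.1868 cm^3

Answer: 222.1868 cm^3


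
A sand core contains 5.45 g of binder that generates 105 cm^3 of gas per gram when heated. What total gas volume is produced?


Formula: V_gas = W_binder * gas_evolution_rate
V = 5.45 g * 105 cm^3/g = 572.2500 cm^3


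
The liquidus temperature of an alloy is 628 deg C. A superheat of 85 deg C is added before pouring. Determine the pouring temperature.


Formula: T_pour = T_melt + Superheat
T_pour = 628 + 85 = 713 deg C

Final answer: 713 deg C


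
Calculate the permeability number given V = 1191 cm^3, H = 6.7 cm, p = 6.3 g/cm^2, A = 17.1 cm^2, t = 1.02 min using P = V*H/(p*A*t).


Formula: Permeability Number P = (V * H) / (p * A * t)
Numerator: V * H = 1191 * 6.7 = 7979.7
Denominator: p * A * t = 6.3 * 17.1 * 1.02 = 109.8846
P = 7979.7 / 109.8846 = 72.6189

72.6189


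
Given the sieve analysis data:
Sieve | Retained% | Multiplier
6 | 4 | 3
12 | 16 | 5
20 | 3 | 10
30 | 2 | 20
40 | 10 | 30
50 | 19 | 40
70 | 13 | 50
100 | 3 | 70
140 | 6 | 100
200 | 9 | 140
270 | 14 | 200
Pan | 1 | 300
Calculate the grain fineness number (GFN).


Formula: GFN = sum(pct * multiplier) / sum(pct)
sum(pct * multiplier) = 7042
sum(pct) = 100
GFN = 7042 / 100 = 70.42

Answer: 70.42


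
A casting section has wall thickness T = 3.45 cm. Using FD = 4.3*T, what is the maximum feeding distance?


Formula: FD = 4.3 * T  (riser feeding-distance rule)
FD = 4.3 * 3.45 cm = 14.8350 cm

Final answer: 14.8350 cm


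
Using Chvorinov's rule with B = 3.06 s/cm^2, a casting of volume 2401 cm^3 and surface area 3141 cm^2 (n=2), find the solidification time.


Formula: t_s = B * (V/A)^n  (Chvorinov's rule, n=2)
Modulus M = V/A = 2401/3141 = 0.764406 cm
M^2 = 0.764406^2 = 0.584317 cm^2
t_s = 3.06 * 0.584317 = 1.7880 s

Answer: 1.7880 s


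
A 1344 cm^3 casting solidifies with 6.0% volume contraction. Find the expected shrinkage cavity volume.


Formula: V_shrink = V_casting * shrinkage_pct / 100
V_shrink = 1344 cm^3 * 6.0 / 100 = 80.6400 cm^3

80.6400 cm^3


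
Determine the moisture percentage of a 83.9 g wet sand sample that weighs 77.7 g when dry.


Formula: MC = (W_wet - W_dry) / W_wet * 100
Water mass = 83.9 - 77.7 = 6.2 g
MC = 6.2 / 83.9 * 100 = 7.3897%

7.3897%


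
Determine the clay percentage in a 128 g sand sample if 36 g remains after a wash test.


Formula: Clay% = (W_total - W_washed) / W_total * 100
Clay mass = 128 - 36 = 92 g
Clay% = 92 / 128 * 100 = 71.8750%

Answer: 71.8750%


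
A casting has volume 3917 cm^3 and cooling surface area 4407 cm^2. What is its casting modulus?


Formula: Casting Modulus M = V / A
M = 3917 cm^3 / 4407 cm^2 = 0.8888 cm


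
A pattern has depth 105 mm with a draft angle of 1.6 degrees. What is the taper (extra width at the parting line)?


Formula: taper = depth * tan(draft_angle)
tan(1.6 deg) = 0.0279325
taper = 105 mm * 0.0279325 = 2.9329 mm


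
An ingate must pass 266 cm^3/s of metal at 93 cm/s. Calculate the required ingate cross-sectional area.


Formula: A_ingate = Q / v  (continuity equation)
A = 266 cm^3/s / 93 cm/s = 2.8602 cm^2

Answer: 2.8602 cm^2


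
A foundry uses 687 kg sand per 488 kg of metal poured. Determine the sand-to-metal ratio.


Formula: Sand-to-Metal Ratio = W_sand / W_metal
Ratio = 687 kg / 488 kg = 1.4078

Answer: 1.4078


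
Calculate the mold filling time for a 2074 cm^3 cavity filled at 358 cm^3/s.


Formula: t_fill = V_mold / Q_flow
t = 2074 cm^3 / 358 cm^3/s = 5.7933 s

5.7933 s


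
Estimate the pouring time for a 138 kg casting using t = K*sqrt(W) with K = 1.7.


Formula: t = K * sqrt(W)
sqrt(W) = sqrt(138) = 11.74734
t = 1.7 * 11.74734 = 19.9705 s

Final answer: 19.9705 s


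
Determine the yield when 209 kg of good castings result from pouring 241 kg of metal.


Formula: Casting Yield = (W_good / W_total) * 100
Yield = (209 kg / 241 kg) * 100 = 86.7220%

Answer: 86.7220%


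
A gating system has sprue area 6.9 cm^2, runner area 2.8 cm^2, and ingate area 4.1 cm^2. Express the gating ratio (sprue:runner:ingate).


Sprue:Runner:Ingate = 1 : 2.8/6.9 : 4.1/6.9 = 1:0.41:0.59

Final answer: 1:0.41:0.59


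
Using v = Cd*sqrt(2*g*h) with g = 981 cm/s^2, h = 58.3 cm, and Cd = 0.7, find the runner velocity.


Formula: v = Cd * sqrt(2 * g * h)  (Torricelli with discharge coefficient)
2*g*h = 2 * 981 * 58.3 = 114384.6 cm^2/s^2
sqrt(114384.6) = 338.20792 cm/s
v = 0.7 * 338.20792 = 236.7455 cm/s

Final answer: 236.7455 cm/s


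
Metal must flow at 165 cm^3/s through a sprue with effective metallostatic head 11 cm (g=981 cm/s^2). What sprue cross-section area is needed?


Formula: v = sqrt(2*g*h), A = Q/v
Velocity: v = sqrt(2 * 981 * 11) = sqrt(21582) = 146.9081 cm/s
Sprue area: A = Q / v = 165 / 146.9081 = 1.1232 cm^2

Answer: 1.1232 cm^2


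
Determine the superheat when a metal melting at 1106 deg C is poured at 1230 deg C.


Formula: Superheat = T_pour - T_melt
Superheat = 1230 - 1106 = 124 deg C

Answer: 124 deg C


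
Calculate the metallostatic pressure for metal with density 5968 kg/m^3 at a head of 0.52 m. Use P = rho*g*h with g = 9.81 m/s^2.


Formula: P = rho * g * h
rho * g = 5968 * 9.81 = 58546.08 N/m^3
P = 58546.08 * 0.52 = 30443.9616 Pa

Final answer: 30443.9616 Pa


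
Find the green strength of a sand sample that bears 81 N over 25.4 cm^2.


Formula: Compressive Strength = Force / Area
Strength = 81 N / 25.4 cm^2 = 3.1890 N/cm^2

Final answer: 3.1890 N/cm^2


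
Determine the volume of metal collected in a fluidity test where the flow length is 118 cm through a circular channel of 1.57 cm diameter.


Formula: V = pi * (d/2)^2 * L  (cylinder volume)
Radius = 1.57/2 = 0.785 cm
V = pi * 0.785^2 * 118 = 228.4395 cm^3


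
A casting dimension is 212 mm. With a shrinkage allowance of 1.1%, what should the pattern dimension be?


Formula: L_pattern = L_casting * (1 + shrinkage_rate/100)
Shrinkage factor = 1 + 1.1/100 = 1.011
L_pattern = 212 mm * 1.011 = 214.3320 mm

Final answer: 214.3320 mm


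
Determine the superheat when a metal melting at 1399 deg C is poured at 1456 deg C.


Formula: Superheat = T_pour - T_melt
Superheat = 1456 - 1399 = 57 deg C

57 deg C


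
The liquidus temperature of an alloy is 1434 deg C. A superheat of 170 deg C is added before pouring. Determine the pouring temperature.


Formula: T_pour = T_melt + Superheat
T_pour = 1434 + 170 = 1604 deg C


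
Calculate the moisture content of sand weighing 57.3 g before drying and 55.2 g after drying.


Formula: MC = (W_wet - W_dry) / W_wet * 100
Water mass = 57.3 - 55.2 = 2.1 g
MC = 2.1 / 57.3 * 100 = 3.6649%

Final answer: 3.6649%


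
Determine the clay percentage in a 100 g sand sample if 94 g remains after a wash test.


Formula: Clay% = (W_total - W_washed) / W_total * 100
Clay mass = 100 - 94 = 6 g
Clay% = 6 / 100 * 100 = 6.0000%


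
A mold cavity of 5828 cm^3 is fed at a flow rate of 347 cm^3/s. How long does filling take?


Formula: t_fill = V_mold / Q_flow
t = 5828 cm^3 / 347 cm^3/s = 16.7954 s

16.7954 s


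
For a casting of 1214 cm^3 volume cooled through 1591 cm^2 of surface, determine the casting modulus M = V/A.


Formula: Casting Modulus M = V / A
M = 1214 cm^3 / 1591 cm^2 = 0.7630 cm

Answer: 0.7630 cm


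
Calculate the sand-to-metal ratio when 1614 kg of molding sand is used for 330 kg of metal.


Formula: Sand-to-Metal Ratio = W_sand / W_metal
Ratio = 1614 kg / 330 kg = 4.8909

4.8909


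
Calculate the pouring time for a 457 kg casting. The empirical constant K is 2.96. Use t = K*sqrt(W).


Formula: t = K * sqrt(W)
sqrt(W) = sqrt(457) = 21.37756
t = 2.96 * 21.37756 = 63.2776 s

63.2776 s


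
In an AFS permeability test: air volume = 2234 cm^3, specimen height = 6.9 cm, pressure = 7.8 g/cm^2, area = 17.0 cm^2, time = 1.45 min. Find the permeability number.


Formula: Permeability Number P = (V * H) / (p * A * t)
Numerator: V * H = 2234 * 6.9 = 15414.6
Denominator: p * A * t = 7.8 * 17.0 * 1.45 = 192.27
P = 15414.6 / 192.27 = 80.1716


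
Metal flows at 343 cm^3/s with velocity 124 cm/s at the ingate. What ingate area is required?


Formula: A_ingate = Q / v  (continuity equation)
A = 343 cm^3/s / 124 cm/s = 2.7661 cm^2


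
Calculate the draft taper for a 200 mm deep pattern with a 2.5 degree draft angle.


Formula: taper = depth * tan(draft_angle)
tan(2.5 deg) = 0.0436609
taper = 200 mm * 0.0436609 = 8.7322 mm

Final answer: 8.7322 mm


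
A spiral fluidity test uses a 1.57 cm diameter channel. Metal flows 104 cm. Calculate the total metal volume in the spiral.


Formula: V = pi * (d/2)^2 * L  (cylinder volume)
Radius = 1.57/2 = 0.785 cm
V = pi * 0.785^2 * 104 = 201.3365 cm^3

Answer: 201.3365 cm^3


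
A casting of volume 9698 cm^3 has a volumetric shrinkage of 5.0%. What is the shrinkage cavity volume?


Formula: V_shrink = V_casting * shrinkage_pct / 100
V_shrink = 9698 cm^3 * 5.0 / 100 = 484.9000 cm^3

Final answer: 484.9000 cm^3


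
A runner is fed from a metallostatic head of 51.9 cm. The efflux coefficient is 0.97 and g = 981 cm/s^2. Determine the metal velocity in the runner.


Formula: v = Cd * sqrt(2 * g * h)  (Torricelli with discharge coefficient)
2*g*h = 2 * 981 * 51.9 = 101827.8 cm^2/s^2
sqrt(101827.8) = 319.10469 cm/s
v = 0.97 * 319.10469 = 309.5315 cm/s

309.5315 cm/s


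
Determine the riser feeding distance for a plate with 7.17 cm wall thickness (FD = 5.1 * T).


Formula: FD = 5.1 * T  (riser feeding-distance rule)
FD = 5.1 * 7.17 cm = 36.5670 cm

Final answer: 36.5670 cm


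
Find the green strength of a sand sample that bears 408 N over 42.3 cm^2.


Formula: Compressive Strength = Force / Area
Strength = 408 N / 42.3 cm^2 = 9.6454 N/cm^2


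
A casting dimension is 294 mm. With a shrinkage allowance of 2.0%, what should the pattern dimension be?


Formula: L_pattern = L_casting * (1 + shrinkage_rate/100)
Shrinkage factor = 1 + 2.0/100 = 1.02
L_pattern = 294 mm * 1.02 = 299.8800 mm


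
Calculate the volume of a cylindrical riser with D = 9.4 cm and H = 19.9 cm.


Formula: V = pi * (D/2)^2 * H  (cylinder volume)
Radius = D/2 = 9.4/2 = 4.7 cm
V = pi * 4.7^2 * 19.9 = 1381.0159 cm^3


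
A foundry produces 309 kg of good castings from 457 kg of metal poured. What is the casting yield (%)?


Formula: Casting Yield = (W_good / W_total) * 100
Yield = (309 kg / 457 kg) * 100 = 67.6149%

67.6149%


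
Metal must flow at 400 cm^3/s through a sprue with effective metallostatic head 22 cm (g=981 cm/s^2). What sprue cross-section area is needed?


Formula: v = sqrt(2*g*h), A = Q/v
Velocity: v = sqrt(2 * 981 * 22) = sqrt(43164) = 207.7595 cm/s
Sprue area: A = Q / v = 400 / 207.7595 = 1.9253 cm^2

Answer: 1.9253 cm^2


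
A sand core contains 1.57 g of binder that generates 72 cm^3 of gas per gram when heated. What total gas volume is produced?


Formula: V_gas = W_binder * gas_evolution_rate
V = 1.57 g * 72 cm^3/g = 113.0400 cm^3

Final answer: 113.0400 cm^3


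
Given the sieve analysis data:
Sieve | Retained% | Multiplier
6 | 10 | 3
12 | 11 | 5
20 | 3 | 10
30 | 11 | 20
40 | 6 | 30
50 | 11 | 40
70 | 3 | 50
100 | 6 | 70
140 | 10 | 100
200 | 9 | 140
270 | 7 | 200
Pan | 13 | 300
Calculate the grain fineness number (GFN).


Formula: GFN = sum(pct * multiplier) / sum(pct)
sum(pct * multiplier) = 9085
sum(pct) = 100
GFN = 9085 / 100 = 90.85

Answer: 90.85


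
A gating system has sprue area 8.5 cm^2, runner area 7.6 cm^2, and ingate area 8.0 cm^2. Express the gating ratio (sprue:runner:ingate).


Sprue:Runner:Ingate = 1 : 7.6/8.5 : 8.0/8.5 = 1:0.89:0.94

Final answer: 1:0.89:0.94


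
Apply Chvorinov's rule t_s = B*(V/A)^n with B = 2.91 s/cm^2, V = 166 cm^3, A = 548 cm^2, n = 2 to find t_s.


Formula: t_s = B * (V/A)^n  (Chvorinov's rule, n=2)
Modulus M = V/A = 166/548 = 0.302920 cm
M^2 = 0.302920^2 = 0.091761 cm^2
t_s = 2.91 * 0.091761 = 0.2670 s

0.2670 s


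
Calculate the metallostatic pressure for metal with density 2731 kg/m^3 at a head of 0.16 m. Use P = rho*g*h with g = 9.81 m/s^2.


Formula: P = rho * g * h
rho * g = 2731 * 9.81 = 26791.11 N/m^3
P = 26791.11 * 0.16 = 4286.5776 Pa

Answer: 4286.5776 Pa


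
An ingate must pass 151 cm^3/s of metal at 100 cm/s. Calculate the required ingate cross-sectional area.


Formula: A_ingate = Q / v  (continuity equation)
A = 151 cm^3/s / 100 cm/s = 1.5100 cm^2

Answer: 1.5100 cm^2


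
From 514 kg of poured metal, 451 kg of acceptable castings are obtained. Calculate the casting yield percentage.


Formula: Casting Yield = (W_good / W_total) * 100
Yield = (451 kg / 514 kg) * 100 = 87.7432%

Answer: 87.7432%


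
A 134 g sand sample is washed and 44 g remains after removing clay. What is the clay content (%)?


Formula: Clay% = (W_total - W_washed) / W_total * 100
Clay mass = 134 - 44 = 90 g
Clay% = 90 / 134 * 100 = 67.1642%

Answer: 67.1642%


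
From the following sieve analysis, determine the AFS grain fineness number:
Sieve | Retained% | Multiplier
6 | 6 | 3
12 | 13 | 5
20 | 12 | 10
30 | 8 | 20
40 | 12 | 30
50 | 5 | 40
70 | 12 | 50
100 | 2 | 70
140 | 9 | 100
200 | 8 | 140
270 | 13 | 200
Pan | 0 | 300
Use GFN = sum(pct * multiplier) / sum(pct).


Formula: GFN = sum(pct * multiplier) / sum(pct)
sum(pct * multiplier) = 6283
sum(pct) = 100
GFN = 6283 / 100 = 62.83

Answer: 62.83


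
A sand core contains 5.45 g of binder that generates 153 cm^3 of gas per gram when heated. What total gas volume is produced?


Formula: V_gas = W_binder * gas_evolution_rate
V = 5.45 g * 153 cm^3/g = 833.8500 cm^3

833.8500 cm^3


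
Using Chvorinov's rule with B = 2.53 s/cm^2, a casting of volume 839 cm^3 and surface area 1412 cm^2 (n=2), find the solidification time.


Formula: t_s = B * (V/A)^n  (Chvorinov's rule, n=2)
Modulus M = V/A = 839/1412 = 0.594193 cm
M^2 = 0.594193^2 = 0.353065 cm^2
t_s = 2.53 * 0.353065 = 0.8933 s

Final answer: 0.8933 s


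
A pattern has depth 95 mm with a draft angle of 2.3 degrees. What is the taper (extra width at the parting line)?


Formula: taper = depth * tan(draft_angle)
tan(2.3 deg) = 0.0401641
taper = 95 mm * 0.0401641 = 3.8156 mm

Final answer: 3.8156 mm


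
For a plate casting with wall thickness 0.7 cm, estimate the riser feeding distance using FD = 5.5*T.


Formula: FD = 5.5 * T  (riser feeding-distance rule)
FD = 5.5 * 0.7 cm = 3.8500 cm

Final answer: 3.8500 cm


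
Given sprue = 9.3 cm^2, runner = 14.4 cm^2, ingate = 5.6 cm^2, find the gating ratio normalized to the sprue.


Sprue:Runner:Ingate = 1 : 14.4/9.3 : 5.6/9.3 = 1:1.55:0.60

1:1.55:0.60


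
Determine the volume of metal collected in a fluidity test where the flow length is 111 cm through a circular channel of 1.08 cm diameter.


Formula: V = pi * (d/2)^2 * L  (cylinder volume)
Radius = 1.08/2 = 0.54 cm
V = pi * 0.54^2 * 111 = 101.6858 cm^3


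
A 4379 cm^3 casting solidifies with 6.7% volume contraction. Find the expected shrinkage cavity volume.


Formula: V_shrink = V_casting * shrinkage_pct / 100
V_shrink = 4379 cm^3 * 6.7 / 100 = 293.3930 cm^3

Answer: 293.3930 cm^3


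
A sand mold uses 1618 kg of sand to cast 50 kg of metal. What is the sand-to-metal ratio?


Formula: Sand-to-Metal Ratio = W_sand / W_metal
Ratio = 1618 kg / 50 kg = 32.3600

32.3600


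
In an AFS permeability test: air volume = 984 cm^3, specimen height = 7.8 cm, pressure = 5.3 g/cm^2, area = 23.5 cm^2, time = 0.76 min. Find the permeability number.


Formula: Permeability Number P = (V * H) / (p * A * t)
Numerator: V * H = 984 * 7.8 = 7675.2
Denominator: p * A * t = 5.3 * 23.5 * 0.76 = 94.658
P = 7675.2 / 94.658 = 81.0835

Final answer: 81.0835


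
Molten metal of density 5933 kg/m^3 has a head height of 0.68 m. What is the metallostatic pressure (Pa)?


Formula: P = rho * g * h
rho * g = 5933 * 9.81 = 58202.73 N/m^3
P = 58202.73 * 0.68 = 39577.8564 Pa


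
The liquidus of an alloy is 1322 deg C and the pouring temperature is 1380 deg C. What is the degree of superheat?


Formula: Superheat = T_pour - T_melt
Superheat = 1380 - 1322 = 58 deg C

Final answer: 58 deg C


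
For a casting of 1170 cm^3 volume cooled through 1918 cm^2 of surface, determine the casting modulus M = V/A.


Formula: Casting Modulus M = V / A
M = 1170 cm^3 / 1918 cm^2 = 0.6100 cm

0.6100 cm


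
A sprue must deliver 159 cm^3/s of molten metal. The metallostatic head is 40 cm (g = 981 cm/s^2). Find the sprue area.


Formula: v = sqrt(2*g*h), A = Q/v
Velocity: v = sqrt(2 * 981 * 40) = sqrt(78480) = 280.1428 cm/s
Sprue area: A = Q / v = 159 / 280.1428 = 0.5676 cm^2

Final answer: 0.5676 cm^2


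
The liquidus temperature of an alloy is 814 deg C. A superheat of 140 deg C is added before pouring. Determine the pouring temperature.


Formula: T_pour = T_melt + Superheat
T_pour = 814 + 140 = 954 deg C


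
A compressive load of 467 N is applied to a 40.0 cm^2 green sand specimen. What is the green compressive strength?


Formula: Compressive Strength = Force / Area
Strength = 467 N / 40.0 cm^2 = 11.6750 N/cm^2


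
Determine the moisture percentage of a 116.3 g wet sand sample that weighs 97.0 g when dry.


Formula: MC = (W_wet - W_dry) / W_wet * 100
Water mass = 116.3 - 97.0 = 19.3 g
MC = 19.3 / 116.3 * 100 = 16.5950%


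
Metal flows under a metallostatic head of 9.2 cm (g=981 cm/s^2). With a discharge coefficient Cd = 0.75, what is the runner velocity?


Formula: v = Cd * sqrt(2 * g * h)  (Torricelli with discharge coefficient)
2*g*h = 2 * 981 * 9.2 = 18050.4 cm^2/s^2
sqrt(18050.4) = 134.35178 cm/s
v = 0.75 * 134.35178 = 100.7638 cm/s

100.7638 cm/s


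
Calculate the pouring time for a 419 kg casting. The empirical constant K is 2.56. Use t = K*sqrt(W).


Formula: t = K * sqrt(W)
sqrt(W) = sqrt(419) = 20.46949
t = 2.56 * 20.46949 = 52.4019 s

Answer: 52.4019 s


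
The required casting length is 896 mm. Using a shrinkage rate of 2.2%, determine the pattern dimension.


Formula: L_pattern = L_casting * (1 + shrinkage_rate/100)
Shrinkage factor = 1 + 2.2/100 = 1.022
L_pattern = 896 mm * 1.022 = 915.7120 mm

Final answer: 915.7120 mm


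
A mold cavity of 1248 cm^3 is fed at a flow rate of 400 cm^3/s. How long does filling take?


Formula: t_fill = V_mold / Q_flow
t = 1248 cm^3 / 400 cm^3/s = 3.1200 s

Answer: 3.1200 s


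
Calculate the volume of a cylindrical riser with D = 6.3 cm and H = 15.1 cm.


Formula: V = pi * (D/2)^2 * H  (cylinder volume)
Radius = D/2 = 6.3/2 = 3.15 cm
V = pi * 3.15^2 * 15.1 = 470.7040 cm^3


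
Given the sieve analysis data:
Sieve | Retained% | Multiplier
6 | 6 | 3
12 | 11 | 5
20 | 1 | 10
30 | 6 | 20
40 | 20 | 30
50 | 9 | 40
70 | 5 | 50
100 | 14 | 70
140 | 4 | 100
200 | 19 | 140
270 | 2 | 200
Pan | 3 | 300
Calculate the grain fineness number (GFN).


Formula: GFN = sum(pct * multiplier) / sum(pct)
sum(pct * multiplier) = 6753
sum(pct) = 100
GFN = 6753 / 100 = 67.53

Answer: 67.53


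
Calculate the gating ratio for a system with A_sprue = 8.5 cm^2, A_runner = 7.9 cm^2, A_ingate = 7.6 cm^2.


Sprue:Runner:Ingate = 1 : 7.9/8.5 : 7.6/8.5 = 1:0.93:0.89


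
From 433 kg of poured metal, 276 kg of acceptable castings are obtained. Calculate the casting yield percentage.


Formula: Casting Yield = (W_good / W_total) * 100
Yield = (276 kg / 433 kg) * 100 = 63.7413%

Answer: 63.7413%


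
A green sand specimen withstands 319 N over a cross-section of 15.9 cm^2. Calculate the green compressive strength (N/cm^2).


Formula: Compressive Strength = Force / Area
Strength = 319 N / 15.9 cm^2 = 20.0629 N/cm^2

20.0629 N/cm^2


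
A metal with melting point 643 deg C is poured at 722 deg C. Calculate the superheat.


Formula: Superheat = T_pour - T_melt
Superheat = 722 - 643 = 79 deg C

79 deg C


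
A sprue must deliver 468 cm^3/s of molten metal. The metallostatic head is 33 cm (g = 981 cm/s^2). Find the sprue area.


Formula: v = sqrt(2*g*h), A = Q/v
Velocity: v = sqrt(2 * 981 * 33) = sqrt(64746) = 254.4524 cm/s
Sprue area: A = Q / v = 468 / 254.4524 = 1.8392 cm^2

1.8392 cm^2


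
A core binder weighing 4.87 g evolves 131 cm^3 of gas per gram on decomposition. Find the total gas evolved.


Formula: V_gas = W_binder * gas_evolution_rate
V = 4.87 g * 131 cm^3/g = 637.9700 cm^3


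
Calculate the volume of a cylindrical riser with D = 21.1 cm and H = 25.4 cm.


Formula: V = pi * (D/2)^2 * H  (cylinder volume)
Radius = D/2 = 21.1/2 = 10.55 cm
V = pi * 10.55^2 * 25.4 = 8881.5448 cm^3

Answer: 8881.5448 cm^3


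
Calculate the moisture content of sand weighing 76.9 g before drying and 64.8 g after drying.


Formula: MC = (W_wet - W_dry) / W_wet * 100
Water mass = 76.9 - 64.8 = 12.1 g
MC = 12.1 / 76.9 * 100 = 15.7347%

Final answer: 15.7347%


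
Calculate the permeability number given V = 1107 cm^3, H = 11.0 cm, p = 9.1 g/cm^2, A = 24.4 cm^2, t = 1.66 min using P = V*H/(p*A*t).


Formula: Permeability Number P = (V * H) / (p * A * t)
Numerator: V * H = 1107 * 11.0 = 12177.0
Denominator: p * A * t = 9.1 * 24.4 * 1.66 = 368.5864
P = 12177.0 / 368.5864 = 33.0370

Answer: 33.0370


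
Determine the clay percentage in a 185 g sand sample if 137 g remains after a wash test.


Formula: Clay% = (W_total - W_washed) / W_total * 100
Clay mass = 185 - 137 = 48 g
Clay% = 48 / 185 * 100 = 25.9459%


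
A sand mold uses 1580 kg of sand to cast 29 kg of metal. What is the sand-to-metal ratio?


Formula: Sand-to-Metal Ratio = W_sand / W_metal
Ratio = 1580 kg / 29 kg = 54.4828

Final answer: 54.4828


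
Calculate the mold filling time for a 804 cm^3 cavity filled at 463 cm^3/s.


Formula: t_fill = V_mold / Q_flow
t = 804 cm^3 / 463 cm^3/s = 1.7365 s

1.7365 s


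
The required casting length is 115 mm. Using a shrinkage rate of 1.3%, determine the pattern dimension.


Formula: L_pattern = L_casting * (1 + shrinkage_rate/100)
Shrinkage factor = 1 + 1.3/100 = 1.013
L_pattern = 115 mm * 1.013 = 116.4950 mm

Answer: 116.4950 mm


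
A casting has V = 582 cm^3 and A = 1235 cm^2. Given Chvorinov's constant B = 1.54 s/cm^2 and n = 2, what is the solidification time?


Formula: t_s = B * (V/A)^n  (Chvorinov's rule, n=2)
Modulus M = V/A = 582/1235 = 0.471255 cm
M^2 = 0.471255^2 = 0.222081 cm^2
t_s = 1.54 * 0.222081 = 0.3420 s

Answer: 0.3420 s


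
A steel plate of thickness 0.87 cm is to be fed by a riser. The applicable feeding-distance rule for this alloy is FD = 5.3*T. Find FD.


Formula: FD = 5.3 * T  (riser feeding-distance rule)
FD = 5.3 * 0.87 cm = 4.6110 cm


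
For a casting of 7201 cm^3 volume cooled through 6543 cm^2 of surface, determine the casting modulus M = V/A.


Formula: Casting Modulus M = V / A
M = 7201 cm^3 / 6543 cm^2 = 1.1006 cm

Answer: 1.1006 cm


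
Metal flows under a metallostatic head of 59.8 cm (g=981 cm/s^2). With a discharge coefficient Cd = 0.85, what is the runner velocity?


Formula: v = Cd * sqrt(2 * g * h)  (Torricelli with discharge coefficient)
2*g*h = 2 * 981 * 59.8 = 117327.6 cm^2/s^2
sqrt(117327.6) = 342.53117 cm/s
v = 0.85 * 342.53117 = 291.1515 cm/s


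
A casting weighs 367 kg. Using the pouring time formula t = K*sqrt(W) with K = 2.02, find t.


Formula: t = K * sqrt(W)
sqrt(W) = sqrt(367) = 19.15724
t = 2.02 * 19.15724 = 38.6976 s

Final answer: 38.6976 s


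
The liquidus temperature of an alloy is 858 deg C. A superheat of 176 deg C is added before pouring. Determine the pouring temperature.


Formula: T_pour = T_melt + Superheat
T_pour = 858 + 176 = 1034 deg C


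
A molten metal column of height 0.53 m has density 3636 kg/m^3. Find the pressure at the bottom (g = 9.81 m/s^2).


Formula: P = rho * g * h
rho * g = 3636 * 9.81 = 35669.16 N/m^3
P = 35669.16 * 0.53 = 18904.6548 Pa

Answer: 18904.6548 Pa


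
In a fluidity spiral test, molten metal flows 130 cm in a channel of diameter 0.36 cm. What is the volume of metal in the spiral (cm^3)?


Formula: V = pi * (d/2)^2 * L  (cylinder volume)
Radius = 0.36/2 = 0.18 cm
V = pi * 0.18^2 * 130 = 13.2324 cm^3

Answer: 13.2324 cm^3


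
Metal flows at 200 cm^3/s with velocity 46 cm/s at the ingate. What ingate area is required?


Formula: A_ingate = Q / v  (continuity equation)
A = 200 cm^3/s / 46 cm/s = 4.3478 cm^2

Final answer: 4.3478 cm^2


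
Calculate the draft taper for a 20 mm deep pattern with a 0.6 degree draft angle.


Formula: taper = depth * tan(draft_angle)
tan(0.6 deg) = 0.0104724
taper = 20 mm * 0.0104724 = 0.2094 mm


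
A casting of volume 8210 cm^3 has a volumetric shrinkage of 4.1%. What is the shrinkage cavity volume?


Formula: V_shrink = V_casting * shrinkage_pct / 100
V_shrink = 8210 cm^3 * 4.1 / 100 = 336.6100 cm^3


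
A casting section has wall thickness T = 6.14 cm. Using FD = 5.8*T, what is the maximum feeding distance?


Formula: FD = 5.8 * T  (riser feeding-distance rule)
FD = 5.8 * 6.14 cm = 35.6120 cm

35.6120 cm


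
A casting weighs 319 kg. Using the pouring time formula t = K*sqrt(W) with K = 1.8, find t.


Formula: t = K * sqrt(W)
sqrt(W) = sqrt(319) = 17.86057
t = 1.8 * 17.86057 = 32.1490 s

Final answer: 32.1490 s


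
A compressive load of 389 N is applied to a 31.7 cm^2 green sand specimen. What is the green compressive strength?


Formula: Compressive Strength = Force / Area
Strength = 389 N / 31.7 cm^2 = 12.2713 N/cm^2

Final answer: 12.2713 N/cm^2


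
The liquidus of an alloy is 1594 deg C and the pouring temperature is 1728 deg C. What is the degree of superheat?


Formula: Superheat = T_pour - T_melt
Superheat = 1728 - 1594 = 134 deg C

134 deg C


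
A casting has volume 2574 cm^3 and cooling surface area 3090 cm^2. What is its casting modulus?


Formula: Casting Modulus M = V / A
M = 2574 cm^3 / 3090 cm^2 = 0.8330 cm


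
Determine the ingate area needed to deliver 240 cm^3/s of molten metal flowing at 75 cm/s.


Formula: A_ingate = Q / v  (continuity equation)
A = 240 cm^3/s / 75 cm/s = 3.2000 cm^2

3.2000 cm^2


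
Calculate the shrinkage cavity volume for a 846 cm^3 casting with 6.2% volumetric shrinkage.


Formula: V_shrink = V_casting * shrinkage_pct / 100
V_shrink = 846 cm^3 * 6.2 / 100 = 52.4520 cm^3

Final answer: 52.4520 cm^3


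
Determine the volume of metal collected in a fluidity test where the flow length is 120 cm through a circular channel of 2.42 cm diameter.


Formula: V = pi * (d/2)^2 * L  (cylinder volume)
Radius = 2.42/2 = 1.21 cm
V = pi * 1.21^2 * 120 = 551.9527 cm^3

Final answer: 551.9527 cm^3


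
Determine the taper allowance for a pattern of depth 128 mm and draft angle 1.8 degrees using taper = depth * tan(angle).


Formula: taper = depth * tan(draft_angle)
tan(1.8 deg) = 0.0314263
taper = 128 mm * 0.0314263 = 4.0226 mm


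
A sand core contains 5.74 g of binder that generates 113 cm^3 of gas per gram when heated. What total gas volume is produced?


Formula: V_gas = W_binder * gas_evolution_rate
V = 5.74 g * 113 cm^3/g = 648.6200 cm^3

Answer: 648.6200 cm^3


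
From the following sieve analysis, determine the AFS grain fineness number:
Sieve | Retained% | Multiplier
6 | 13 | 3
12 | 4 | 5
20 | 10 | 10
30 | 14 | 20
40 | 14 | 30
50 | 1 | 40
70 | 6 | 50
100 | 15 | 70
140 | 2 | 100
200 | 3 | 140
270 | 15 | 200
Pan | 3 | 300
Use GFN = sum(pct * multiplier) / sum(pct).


Formula: GFN = sum(pct * multiplier) / sum(pct)
sum(pct * multiplier) = 6769
sum(pct) = 100
GFN = 6769 / 100 = 67.69

Final answer: 67.69


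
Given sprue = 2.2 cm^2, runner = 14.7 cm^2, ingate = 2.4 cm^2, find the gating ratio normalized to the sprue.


Sprue:Runner:Ingate = 1 : 14.7/2.2 : 2.4/2.2 = 1:6.68:1.09

Answer: 1:6.68:1.09


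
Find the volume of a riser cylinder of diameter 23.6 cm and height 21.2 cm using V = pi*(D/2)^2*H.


Formula: V = pi * (D/2)^2 * H  (cylinder volume)
Radius = D/2 = 23.6/2 = 11.8 cm
V = pi * 11.8^2 * 21.2 = 9273.6297 cm^3

Final answer: 9273.6297 cm^3


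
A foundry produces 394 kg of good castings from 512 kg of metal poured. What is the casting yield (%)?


Formula: Casting Yield = (W_good / W_total) * 100
Yield = (394 kg / 512 kg) * 100 = 76.9531%

Final answer: 76.9531%


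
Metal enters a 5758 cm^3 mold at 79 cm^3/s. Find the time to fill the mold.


Formula: t_fill = V_mold / Q_flow
t = 5758 cm^3 / 79 cm^3/s = 72.8861 s

Final answer: 72.8861 s


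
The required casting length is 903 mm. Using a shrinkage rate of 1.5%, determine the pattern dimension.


Formula: L_pattern = L_casting * (1 + shrinkage_rate/100)
Shrinkage factor = 1 + 1.5/100 = 1.015
L_pattern = 903 mm * 1.015 = 916.5450 mm

Final answer: 916.5450 mm


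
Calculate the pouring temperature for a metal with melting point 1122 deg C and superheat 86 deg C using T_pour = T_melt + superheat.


Formula: T_pour = T_melt + Superheat
T_pour = 1122 + 86 = 1208 deg C

1208 deg C


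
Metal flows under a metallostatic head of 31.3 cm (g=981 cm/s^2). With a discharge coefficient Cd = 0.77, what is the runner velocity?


Formula: v = Cd * sqrt(2 * g * h)  (Torricelli with discharge coefficient)
2*g*h = 2 * 981 * 31.3 = 61410.6 cm^2/s^2
sqrt(61410.6) = 247.81162 cm/s
v = 0.77 * 247.81162 = 190.8149 cm/s

190.8149 cm/s


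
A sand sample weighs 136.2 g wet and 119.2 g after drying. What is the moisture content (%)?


Formula: MC = (W_wet - W_dry) / W_wet * 100
Water mass = 136.2 - 119.2 = 17.0 g
MC = 17.0 / 136.2 * 100 = 12.4816%

Answer: 12.4816%


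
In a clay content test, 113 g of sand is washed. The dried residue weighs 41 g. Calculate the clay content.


Formula: Clay% = (W_total - W_washed) / W_total * 100
Clay mass = 113 - 41 = 72 g
Clay% = 72 / 113 * 100 = 63.7168%

Final answer: 63.7168%


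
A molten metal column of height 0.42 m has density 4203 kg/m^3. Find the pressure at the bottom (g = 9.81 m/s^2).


Formula: P = rho * g * h
rho * g = 4203 * 9.81 = 41231.43 N/m^3
P = 41231.43 * 0.42 = 17317.2006 Pa


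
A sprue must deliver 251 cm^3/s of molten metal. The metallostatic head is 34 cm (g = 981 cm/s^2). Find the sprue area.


Formula: v = sqrt(2*g*h), A = Q/v
Velocity: v = sqrt(2 * 981 * 34) = sqrt(66708) = 258.2789 cm/s
Sprue area: A = Q / v = 251 / 258.2789 = 0.9718 cm^2

Answer: 0.9718 cm^2


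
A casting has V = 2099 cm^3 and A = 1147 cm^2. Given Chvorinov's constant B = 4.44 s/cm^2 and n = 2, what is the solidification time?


Formula: t_s = B * (V/A)^n  (Chvorinov's rule, n=2)
Modulus M = V/A = 2099/1147 = 1.829991 cm
M^2 = 1.829991^2 = 3.348867 cm^2
t_s = 4.44 * 3.348867 = 14.8690 s

14.8690 s


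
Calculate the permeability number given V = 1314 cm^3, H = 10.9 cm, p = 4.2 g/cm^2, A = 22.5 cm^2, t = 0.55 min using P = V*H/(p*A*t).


Formula: Permeability Number P = (V * H) / (p * A * t)
Numerator: V * H = 1314 * 10.9 = 14322.6
Denominator: p * A * t = 4.2 * 22.5 * 0.55 = 51.975
P = 14322.6 / 51.975 = 275.5671

Answer: 275.5671


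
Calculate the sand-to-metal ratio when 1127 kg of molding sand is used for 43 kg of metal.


Formula: Sand-to-Metal Ratio = W_sand / W_metal
Ratio = 1127 kg / 43 kg = 26.2093

Answer: 26.2093


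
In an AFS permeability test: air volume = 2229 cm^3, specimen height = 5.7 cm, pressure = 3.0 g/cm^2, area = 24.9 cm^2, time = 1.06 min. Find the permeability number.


Formula: Permeability Number P = (V * H) / (p * A * t)
Numerator: V * H = 2229 * 5.7 = 12705.3
Denominator: p * A * t = 3.0 * 24.9 * 1.06 = 79.182
P = 12705.3 / 79.182 = 160.4569

160.4569


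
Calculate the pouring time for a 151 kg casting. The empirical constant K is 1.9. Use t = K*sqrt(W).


Formula: t = K * sqrt(W)
sqrt(W) = sqrt(151) = 12.28821
t = 1.9 * 12.28821 = 23.3476 s


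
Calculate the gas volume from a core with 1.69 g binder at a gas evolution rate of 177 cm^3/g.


Formula: V_gas = W_binder * gas_evolution_rate
V = 1.69 g * 177 cm^3/g = 299.1300 cm^3


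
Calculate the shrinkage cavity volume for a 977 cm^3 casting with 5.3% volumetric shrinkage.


Formula: V_shrink = V_casting * shrinkage_pct / 100
V_shrink = 977 cm^3 * 5.3 / 100 = 51.7810 cm^3

Final answer: 51.7810 cm^3


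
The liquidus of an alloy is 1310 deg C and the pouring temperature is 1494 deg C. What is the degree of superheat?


Formula: Superheat = T_pour - T_melt
Superheat = 1494 - 1310 = 184 deg C

184 deg C


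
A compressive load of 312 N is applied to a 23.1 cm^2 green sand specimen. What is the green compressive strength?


Formula: Compressive Strength = Force / Area
Strength = 312 N / 23.1 cm^2 = 13.5065 N/cm^2

13.5065 N/cm^2


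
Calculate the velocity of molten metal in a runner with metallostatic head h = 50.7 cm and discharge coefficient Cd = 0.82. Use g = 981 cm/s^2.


Formula: v = Cd * sqrt(2 * g * h)  (Torricelli with discharge coefficient)
2*g*h = 2 * 981 * 50.7 = 99473.4 cm^2/s^2
sqrt(99473.4) = 315.39404 cm/s
v = 0.82 * 315.39404 = 258.6231 cm/s

258.6231 cm/s


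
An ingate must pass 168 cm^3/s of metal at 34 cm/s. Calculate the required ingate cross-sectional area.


Formula: A_ingate = Q / v  (continuity equation)
A = 168 cm^3/s / 34 cm/s = 4.9412 cm^2

Answer: 4.9412 cm^2


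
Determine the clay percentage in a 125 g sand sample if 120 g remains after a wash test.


Formula: Clay% = (W_total - W_washed) / W_total * 100
Clay mass = 125 - 120 = 5 g
Clay% = 5 / 125 * 100 = 4.0000%

Final answer: 4.0000%


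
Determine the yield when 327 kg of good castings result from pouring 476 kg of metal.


Formula: Casting Yield = (W_good / W_total) * 100
Yield = (327 kg / 476 kg) * 100 = 68.6975%

68.6975%


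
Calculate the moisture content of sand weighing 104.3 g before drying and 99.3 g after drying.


Formula: MC = (W_wet - W_dry) / W_wet * 100
Water mass = 104.3 - 99.3 = 5.0 g
MC = 5.0 / 104.3 * 100 = 4.7939%

Final answer: 4.7939%


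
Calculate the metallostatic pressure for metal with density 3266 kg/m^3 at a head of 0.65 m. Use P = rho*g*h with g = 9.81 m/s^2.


Formula: P = rho * g * h
rho * g = 3266 * 9.81 = 32039.46 N/m^3
P = 32039.46 * 0.65 = 20825.6490 Pa

Final answer: 20825.6490 Pa


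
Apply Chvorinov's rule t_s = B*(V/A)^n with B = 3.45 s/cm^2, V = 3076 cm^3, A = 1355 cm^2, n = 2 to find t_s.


Formula: t_s = B * (V/A)^n  (Chvorinov's rule, n=2)
Modulus M = V/A = 3076/1355 = 2.270111 cm
M^2 = 2.270111^2 = 5.153404 cm^2
t_s = 3.45 * 5.153404 = 17.7792 s

Final answer: 17.7792 s


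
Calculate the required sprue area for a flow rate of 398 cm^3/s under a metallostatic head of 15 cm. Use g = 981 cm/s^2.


Formula: v = sqrt(2*g*h), A = Q/v
Velocity: v = sqrt(2 * 981 * 15) = sqrt(29430) = 171.5517 cm/s
Sprue area: A = Q / v = 398 / 171.5517 = 2.3200 cm^2

Final answer: 2.3200 cm^2


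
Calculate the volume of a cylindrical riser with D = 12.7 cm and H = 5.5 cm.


Formula: V = pi * (D/2)^2 * H  (cylinder volume)
Radius = D/2 = 12.7/2 = 6.35 cm
V = pi * 6.35^2 * 5.5 = 696.7228 cm^3


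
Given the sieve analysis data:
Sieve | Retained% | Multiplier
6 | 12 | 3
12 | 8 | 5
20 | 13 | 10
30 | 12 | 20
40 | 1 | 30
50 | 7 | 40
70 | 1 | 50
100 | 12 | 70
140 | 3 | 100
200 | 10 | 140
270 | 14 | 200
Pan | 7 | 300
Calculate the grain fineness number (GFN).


Formula: GFN = sum(pct * multiplier) / sum(pct)
sum(pct * multiplier) = 8246
sum(pct) = 100
GFN = 8246 / 100 = 82.46

Final answer: 82.46


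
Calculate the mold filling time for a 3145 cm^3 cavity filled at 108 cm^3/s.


Formula: t_fill = V_mold / Q_flow
t = 3145 cm^3 / 108 cm^3/s = 29.1204 s

Final answer: 29.1204 s


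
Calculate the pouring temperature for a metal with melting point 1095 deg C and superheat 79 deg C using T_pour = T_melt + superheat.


Formula: T_pour = T_melt + Superheat
T_pour = 1095 + 79 = 1174 deg C


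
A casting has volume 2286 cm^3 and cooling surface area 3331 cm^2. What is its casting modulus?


Formula: Casting Modulus M = V / A
M = 2286 cm^3 / 3331 cm^2 = 0.6863 cm

0.6863 cm


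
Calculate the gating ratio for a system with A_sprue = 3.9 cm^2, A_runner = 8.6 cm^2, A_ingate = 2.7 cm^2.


Sprue:Runner:Ingate = 1 : 8.6/3.9 : 2.7/3.9 = 1:2.21:0.69

1:2.21:0.69


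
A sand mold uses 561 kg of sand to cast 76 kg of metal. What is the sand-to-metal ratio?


Formula: Sand-to-Metal Ratio = W_sand / W_metal
Ratio = 561 kg / 76 kg = 7.3816

Answer: 7.3816


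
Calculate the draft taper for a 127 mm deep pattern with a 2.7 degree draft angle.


Formula: taper = depth * tan(draft_angle)
tan(2.7 deg) = 0.0471588
taper = 127 mm * 0.0471588 = 5.9892 mm

5.9892 mm


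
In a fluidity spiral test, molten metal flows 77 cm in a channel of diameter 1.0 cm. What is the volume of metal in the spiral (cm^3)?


Formula: V = pi * (d/2)^2 * L  (cylinder volume)
Radius = 1.0/2 = 0.5 cm
V = pi * 0.5^2 * 77 = 60.4757 cm^3

Final answer: 60.4757 cm^3


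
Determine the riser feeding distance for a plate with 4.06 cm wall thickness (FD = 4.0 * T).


Formula: FD = 4.0 * T  (riser feeding-distance rule)
FD = 4.0 * 4.06 cm = 16.2400 cm

16.2400 cm


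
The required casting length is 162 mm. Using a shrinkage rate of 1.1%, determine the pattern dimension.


Formula: L_pattern = L_casting * (1 + shrinkage_rate/100)
Shrinkage factor = 1 + 1.1/100 = 1.011
L_pattern = 162 mm * 1.011 = 163.7820 mm

Final answer: 163.7820 mm


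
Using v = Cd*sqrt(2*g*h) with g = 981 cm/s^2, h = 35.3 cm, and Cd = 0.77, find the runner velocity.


Formula: v = Cd * sqrt(2 * g * h)  (Torricelli with discharge coefficient)
2*g*h = 2 * 981 * 35.3 = 69258.6 cm^2/s^2
sqrt(69258.6) = 263.17029 cm/s
v = 0.77 * 263.17029 = 202.6411 cm/s


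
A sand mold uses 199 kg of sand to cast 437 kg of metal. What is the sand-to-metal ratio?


Formula: Sand-to-Metal Ratio = W_sand / W_metal
Ratio = 199 kg / 437 kg = 0.4554


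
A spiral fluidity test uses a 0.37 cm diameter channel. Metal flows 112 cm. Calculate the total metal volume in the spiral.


Formula: V = pi * (d/2)^2 * L  (cylinder volume)
Radius = 0.37/2 = 0.185 cm
V = pi * 0.185^2 * 112 = 12.0424 cm^3


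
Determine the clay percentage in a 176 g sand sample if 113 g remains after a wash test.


Formula: Clay% = (W_total - W_washed) / W_total * 100
Clay mass = 176 - 113 = 63 g
Clay% = 63 / 176 * 100 = 35.7955%


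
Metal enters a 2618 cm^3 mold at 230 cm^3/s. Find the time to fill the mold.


Formula: t_fill = V_mold / Q_flow
t = 2618 cm^3 / 230 cm^3/s = 11.3826 s

Answer: 11.3826 s


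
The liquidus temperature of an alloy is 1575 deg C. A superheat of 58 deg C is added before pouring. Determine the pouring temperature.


Formula: T_pour = T_melt + Superheat
T_pour = 1575 + 58 = 1633 deg C


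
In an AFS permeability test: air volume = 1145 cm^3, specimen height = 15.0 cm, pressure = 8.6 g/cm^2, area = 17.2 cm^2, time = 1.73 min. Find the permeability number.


Formula: Permeability Number P = (V * H) / (p * A * t)
Numerator: V * H = 1145 * 15.0 = 17175.0
Denominator: p * A * t = 8.6 * 17.2 * 1.73 = 255.9016
P = 17175.0 / 255.9016 = 67.1156
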